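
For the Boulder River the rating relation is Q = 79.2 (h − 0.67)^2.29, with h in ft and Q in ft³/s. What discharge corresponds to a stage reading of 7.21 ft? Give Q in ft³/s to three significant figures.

Q = 79.2 × (7.21 − 0.67)^2.29 = 79.2 × 6.54^2.29 = 5840 ft³/s

5840 ft³/s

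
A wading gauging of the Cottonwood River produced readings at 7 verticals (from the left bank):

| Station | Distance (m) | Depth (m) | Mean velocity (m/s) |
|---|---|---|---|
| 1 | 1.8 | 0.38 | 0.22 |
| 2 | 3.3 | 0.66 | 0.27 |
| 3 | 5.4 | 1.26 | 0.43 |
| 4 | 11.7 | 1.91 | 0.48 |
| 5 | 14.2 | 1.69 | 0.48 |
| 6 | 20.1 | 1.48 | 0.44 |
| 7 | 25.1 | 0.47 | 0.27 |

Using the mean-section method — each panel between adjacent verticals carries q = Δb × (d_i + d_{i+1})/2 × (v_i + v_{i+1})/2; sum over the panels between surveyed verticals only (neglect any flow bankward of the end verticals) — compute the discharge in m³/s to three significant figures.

Panel 1-2: Δb = 1.5 m, d̄ = (0.38+0.66)/2 = 0.52, v̄ = (0.22+0.27)/2 = 0.245 → q = 1.5×0.52×0.245 = 0.1911 m³/s
Panel 2-3: Δb = 2.1 m, d̄ = (0.66+1.26)/2 = 0.96, v̄ = (0.27+0.43)/2 = 0.35 → q = 2.1×0.96×0.35 = 0.7056 m³/s
Panel 3-4: Δb = 6.3 m, d̄ = (1.26+1.91)/2 = 1.585, v̄ = (0.43+0.48)/2 = 0.455 → q = 6.3×1.585×0.455 = 4.543 m³/s
Panel 4-5: Δb = 2.5 m, d̄ = (1.91+1.69)/2 = 1.8, v̄ = (0.48+0.48)/2 = 0.48 → q = 2.5×1.8×0.48 = 2.160 m³/s
Panel 5-6: Δb = 5.9 m, d̄ = (1.69+1.48)/2 = 1.585, v̄ = (0.48+0.44)/2 = 0.46 → q = 5.9×1.585×0.46 = 4.302 m³/s
Panel 6-7: Δb = 5 m, d̄ = (1.48+0.47)/2 = 0.975, v̄ = (0.44+0.27)/2 = 0.355 → q = 5×0.975×0.355 = 1.731 m³/s
Q = Σ q = 13.63 m³/s

13.6 m³/s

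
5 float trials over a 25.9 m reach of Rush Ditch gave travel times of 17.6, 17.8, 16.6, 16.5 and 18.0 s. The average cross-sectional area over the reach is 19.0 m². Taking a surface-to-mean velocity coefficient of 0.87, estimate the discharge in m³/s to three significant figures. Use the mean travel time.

t̄ = (17.6 + 17.8 + 16.6 + 16.5 + 18.0) / 5 = 17.3 s
v_surface = L / t̄ = 25.9 / 17.3 = 1.497 m/s
v_mean = 0.87 × 1.497 = 1.302 m/s
Q = A × v_mean = 19.0 × 1.302 = 24.75 m³/s

24.7 m³/s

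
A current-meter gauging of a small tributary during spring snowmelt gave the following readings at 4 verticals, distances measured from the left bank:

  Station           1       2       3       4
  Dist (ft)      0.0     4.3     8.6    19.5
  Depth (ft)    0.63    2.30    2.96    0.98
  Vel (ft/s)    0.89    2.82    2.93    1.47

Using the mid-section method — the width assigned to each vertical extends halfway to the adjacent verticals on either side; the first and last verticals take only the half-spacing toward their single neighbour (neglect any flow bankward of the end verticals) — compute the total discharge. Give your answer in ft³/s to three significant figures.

w_1 = (4.3 − 0.0)/2 = 2.15 ft; q_1 = 0.89 × 0.63 × 2.15 = 1.206 ft³/s
w_2 = (8.6 − 0.0)/2 = 4.3 ft; q_2 = 2.82 × 2.30 × 4.3 = 27.89 ft³/s
w_3 = (19.5 − 4.3)/2 = 7.6 ft; q_3 = 2.93 × 2.96 × 7.6 = 65.91 ft³/s
w_4 = (19.5 − 8.6)/2 = 5.45 ft; q_4 = 1.47 × 0.98 × 5.45 = 7.851 ft³/s
Q = Σ qᵢ = 102.9 ft³/s

103 ft³/s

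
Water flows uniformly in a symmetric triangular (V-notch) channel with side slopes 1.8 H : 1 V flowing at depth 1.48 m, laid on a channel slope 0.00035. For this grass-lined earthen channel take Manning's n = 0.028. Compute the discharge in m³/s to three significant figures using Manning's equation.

1.97 m³/s

A = z·y² = 1.8×1.48² = 3.943 m²
P = 2y√(1+z²) = 2×1.48×√(1+1.8²) = 6.095 m
R = A/P = 3.943/6.095 = 0.6469 m
Q = (1/n)·A·R^(2/3)·S^(1/2) = (1/0.028) × 3.943 × 0.6469^(2/3) × 0.00035^(1/2) = 1.970 m³/s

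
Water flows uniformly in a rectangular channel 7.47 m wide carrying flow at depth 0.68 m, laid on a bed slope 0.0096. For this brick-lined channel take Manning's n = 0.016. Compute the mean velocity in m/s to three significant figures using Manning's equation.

4.24 m/s

A = b·y = 7.47 × 0.68 = 5.080 m²
P = b + 2y = 7.47 + 2×0.68 = 8.830 m
R = A/P = 5.080/8.830 = 0.5753 m
Q = (1/n)·A·R^(2/3)·S^(1/2) = (1/0.016) × 5.080 × 0.5753^(2/3) × 0.0096^(1/2) = 21.52 m³/s
V = Q/A = 21.52/5.080 = 4.236 m/s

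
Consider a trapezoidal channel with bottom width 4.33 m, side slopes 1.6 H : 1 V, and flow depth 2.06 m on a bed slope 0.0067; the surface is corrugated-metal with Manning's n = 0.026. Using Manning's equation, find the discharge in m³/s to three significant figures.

A = (b + z·y)·y = (4.33 + 1.6×2.06)×2.06 = 15.71 m²
P = b + 2y√(1+z²) = 4.33 + 2×2.06×√(1+1.6²) = 12.10 m
R = A/P = 15.71/12.10 = 1.298 m
Q = (1/n)·A·R^(2/3)·S^(1/2) = (1/0.026) × 15.71 × 1.298^(2/3) × 0.0067^(1/2) = 58.85 m³/s

58.8 m³/s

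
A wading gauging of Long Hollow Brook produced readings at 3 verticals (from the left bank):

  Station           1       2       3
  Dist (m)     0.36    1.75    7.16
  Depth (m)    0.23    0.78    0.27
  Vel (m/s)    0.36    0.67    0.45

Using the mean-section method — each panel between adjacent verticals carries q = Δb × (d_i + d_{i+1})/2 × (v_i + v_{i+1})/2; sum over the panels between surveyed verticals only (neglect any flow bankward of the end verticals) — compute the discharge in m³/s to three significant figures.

1.95 m³/s

Panel 1-2: Δb = 1.39 m, d̄ = (0.23+0.78)/2 = 0.505, v̄ = (0.36+0.67)/2 = 0.515 → q = 1.39×0.505×0.515 = 0.3615 m³/s
Panel 2-3: Δb = 5.41 m, d̄ = (0.78+0.27)/2 = 0.525, v̄ = (0.67+0.45)/2 = 0.56 → q = 5.41×0.525×0.56 = 1.591 m³/s
Q = Σ q = 1.952 m³/s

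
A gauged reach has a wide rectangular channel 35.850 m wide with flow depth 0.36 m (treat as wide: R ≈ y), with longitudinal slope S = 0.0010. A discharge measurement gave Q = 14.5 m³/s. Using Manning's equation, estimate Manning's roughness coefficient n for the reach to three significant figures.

A = b·y = 35.850 × 0.36 = 12.91 m²
Wide channel: R ≈ y = 0.36 m
n = (1/Q)·A·R^(2/3)·S^(1/2) = (1/14.5) × 12.91 × 0.5061 × 0.03162 = 0.01424

0.0142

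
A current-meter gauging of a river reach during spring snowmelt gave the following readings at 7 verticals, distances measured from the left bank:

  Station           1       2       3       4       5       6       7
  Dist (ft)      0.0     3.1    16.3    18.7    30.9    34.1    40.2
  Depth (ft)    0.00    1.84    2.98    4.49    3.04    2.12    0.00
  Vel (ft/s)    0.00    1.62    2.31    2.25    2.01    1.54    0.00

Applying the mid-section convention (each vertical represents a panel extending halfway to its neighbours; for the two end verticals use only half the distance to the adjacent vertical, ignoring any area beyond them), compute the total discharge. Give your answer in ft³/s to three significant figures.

w_2 = (16.3 − 0.0)/2 = 8.15 ft; q_2 = 1.62 × 1.84 × 8.15 = 24.29 ft³/s
w_3 = (18.7 − 3.1)/2 = 7.8 ft; q_3 = 2.31 × 2.98 × 7.8 = 53.69 ft³/s
w_4 = (30.9 − 16.3)/2 = 7.3 ft; q_4 = 2.25 × 4.49 × 7.3 = 73.75 ft³/s
w_5 = (34.1 − 18.7)/2 = 7.7 ft; q_5 = 2.01 × 3.04 × 7.7 = 47.05 ft³/s
w_6 = (40.2 − 30.9)/2 = 4.65 ft; q_6 = 1.54 × 2.12 × 4.65 = 15.18 ft³/s
Stations 1, 7 contribute zero (depth or velocity is 0).
Q = Σ qᵢ = 214.0 ft³/s

214 ft³/s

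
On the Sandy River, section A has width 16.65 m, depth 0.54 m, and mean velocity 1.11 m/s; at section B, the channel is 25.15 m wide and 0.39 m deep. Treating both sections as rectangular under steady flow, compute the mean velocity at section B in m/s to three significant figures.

1.02 m/s

Q = A₁V₁ = (16.65×0.54) × 1.11 = 9.980 m³/s
A₂ = 25.15 × 0.39 = 9.809 m²
V₂ = Q/A₂ = 9.980/9.809 = 1.017 m/s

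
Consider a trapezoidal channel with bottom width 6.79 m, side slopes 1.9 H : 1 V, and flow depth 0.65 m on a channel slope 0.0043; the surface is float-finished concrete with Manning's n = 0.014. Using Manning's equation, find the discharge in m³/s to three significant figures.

16.3 m³/s

A = (b + z·y)·y = (6.79 + 1.9×0.65)×0.65 = 5.216 m²
P = b + 2y√(1+z²) = 6.79 + 2×0.65×√(1+1.9²) = 9.581 m
R = A/P = 5.216/9.581 = 0.5444 m
Q = (1/n)·A·R^(2/3)·S^(1/2) = (1/0.014) × 5.216 × 0.5444^(2/3) × 0.0043^(1/2) = 16.29 m³/s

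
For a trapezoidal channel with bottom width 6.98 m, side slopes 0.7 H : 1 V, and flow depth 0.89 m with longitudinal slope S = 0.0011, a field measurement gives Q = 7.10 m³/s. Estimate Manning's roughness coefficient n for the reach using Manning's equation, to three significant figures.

A = (b + z·y)·y = (6.98 + 0.7×0.89)×0.89 = 6.767 m²
P = b + 2y√(1+z²) = 6.98 + 2×0.89×√(1+0.7²) = 9.153 m
R = A/P = 6.767/9.153 = 0.7393 m
n = (1/Q)·A·R^(2/3)·S^(1/2) = (1/7.10) × 6.767 × 0.8176 × 0.03317 = 0.02584

0.0258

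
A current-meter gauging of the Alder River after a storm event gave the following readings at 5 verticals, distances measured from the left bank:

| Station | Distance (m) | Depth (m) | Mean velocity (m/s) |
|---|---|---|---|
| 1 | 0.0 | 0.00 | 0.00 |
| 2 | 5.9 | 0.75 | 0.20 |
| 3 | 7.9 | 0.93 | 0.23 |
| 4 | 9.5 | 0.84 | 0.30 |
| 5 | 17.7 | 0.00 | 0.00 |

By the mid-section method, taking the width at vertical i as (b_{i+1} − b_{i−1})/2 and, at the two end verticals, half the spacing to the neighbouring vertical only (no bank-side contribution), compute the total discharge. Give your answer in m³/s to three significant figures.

w_2 = (7.9 − 0.0)/2 = 3.95 m; q_2 = 0.20 × 0.75 × 3.95 = 0.5925 m³/s
w_3 = (9.5 − 5.9)/2 = 1.8 m; q_3 = 0.23 × 0.93 × 1.8 = 0.3850 m³/s
w_4 = (17.7 − 7.9)/2 = 4.9 m; q_4 = 0.30 × 0.84 × 4.9 = 1.235 m³/s
Stations 1, 5 contribute zero (depth or velocity is 0).
Q = Σ qᵢ = 2.212 m³/s

2.21 m³/s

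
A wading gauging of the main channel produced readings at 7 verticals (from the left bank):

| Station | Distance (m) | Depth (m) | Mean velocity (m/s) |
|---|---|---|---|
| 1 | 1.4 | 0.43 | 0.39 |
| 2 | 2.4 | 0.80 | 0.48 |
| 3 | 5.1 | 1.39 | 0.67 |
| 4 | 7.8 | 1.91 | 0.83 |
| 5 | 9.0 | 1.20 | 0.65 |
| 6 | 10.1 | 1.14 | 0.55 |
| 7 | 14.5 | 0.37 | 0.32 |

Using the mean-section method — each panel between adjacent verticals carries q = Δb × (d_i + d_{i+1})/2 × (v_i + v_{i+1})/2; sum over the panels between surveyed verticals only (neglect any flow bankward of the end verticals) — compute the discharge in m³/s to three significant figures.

8.91 m³/s

Panel 1-2: Δb = 1 m, d̄ = (0.43+0.80)/2 = 0.615, v̄ = (0.39+0.48)/2 = 0.435 → q = 1×0.615×0.435 = 0.2675 m³/s
Panel 2-3: Δb = 2.7 m, d̄ = (0.80+1.39)/2 = 1.095, v̄ = (0.48+0.67)/2 = 0.575 → q = 2.7×1.095×0.575 = 1.700 m³/s
Panel 3-4: Δb = 2.7 m, d̄ = (1.39+1.91)/2 = 1.65, v̄ = (0.67+0.83)/2 = 0.75 → q = 2.7×1.65×0.75 = 3.341 m³/s
Panel 4-5: Δb = 1.2 m, d̄ = (1.91+1.20)/2 = 1.555, v̄ = (0.83+0.65)/2 = 0.74 → q = 1.2×1.555×0.74 = 1.381 m³/s
Panel 5-6: Δb = 1.1 m, d̄ = (1.20+1.14)/2 = 1.17, v̄ = (0.65+0.55)/2 = 0.6 → q = 1.1×1.17×0.6 = 0.7722 m³/s
Panel 6-7: Δb = 4.4 m, d̄ = (1.14+0.37)/2 = 0.755, v̄ = (0.55+0.32)/2 = 0.435 → q = 4.4×0.755×0.435 = 1.445 m³/s
Q = Σ q = 8.907 m³/s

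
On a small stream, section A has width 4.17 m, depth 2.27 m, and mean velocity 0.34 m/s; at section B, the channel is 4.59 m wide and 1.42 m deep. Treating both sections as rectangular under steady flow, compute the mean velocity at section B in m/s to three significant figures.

0.494 m/s

Q = A₁V₁ = (4.17×2.27) × 0.34 = 3.218 m³/s
A₂ = 4.59 × 1.42 = 6.518 m²
V₂ = Q/A₂ = 3.218/6.518 = 0.4938 m/s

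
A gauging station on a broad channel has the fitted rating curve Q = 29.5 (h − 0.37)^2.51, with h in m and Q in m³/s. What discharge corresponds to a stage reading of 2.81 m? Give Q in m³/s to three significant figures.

Q = 29.5 × (2.81 − 0.37)^2.51 = 29.5 × 2.44^2.51 = 276.8 m³/s

277 m³/s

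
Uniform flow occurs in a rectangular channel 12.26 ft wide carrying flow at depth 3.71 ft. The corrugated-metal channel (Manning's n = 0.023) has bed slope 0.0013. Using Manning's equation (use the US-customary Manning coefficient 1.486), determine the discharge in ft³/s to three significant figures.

A = b·y = 12.26 × 3.71 = 45.48 ft²
P = b + 2y = 12.26 + 2×3.71 = 19.68 ft
R = A/P = 45.48/19.68 = 2.311 ft
Q = (1.486/n)·A·R^(2/3)·S^(1/2) = (1.486/0.023) × 45.48 × 2.311^(2/3) × 0.0013^(1/2) = 185.2 ft³/s

185 ft³/s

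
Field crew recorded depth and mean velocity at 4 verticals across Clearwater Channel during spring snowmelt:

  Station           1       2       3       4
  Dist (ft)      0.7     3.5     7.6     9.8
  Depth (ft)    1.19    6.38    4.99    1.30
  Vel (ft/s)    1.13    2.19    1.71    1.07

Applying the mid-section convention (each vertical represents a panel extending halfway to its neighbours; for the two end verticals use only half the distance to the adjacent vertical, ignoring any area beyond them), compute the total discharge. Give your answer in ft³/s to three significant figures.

w_1 = (3.5 − 0.7)/2 = 1.4 ft; q_1 = 1.13 × 1.19 × 1.4 = 1.883 ft³/s
w_2 = (7.6 − 0.7)/2 = 3.45 ft; q_2 = 2.19 × 6.38 × 3.45 = 48.20 ft³/s
w_3 = (9.8 − 3.5)/2 = 3.15 ft; q_3 = 1.71 × 4.99 × 3.15 = 26.88 ft³/s
w_4 = (9.8 − 7.6)/2 = 1.1 ft; q_4 = 1.07 × 1.30 × 1.1 = 1.530 ft³/s
Q = Σ qᵢ = 78.50 ft³/s

78.5 ft³/s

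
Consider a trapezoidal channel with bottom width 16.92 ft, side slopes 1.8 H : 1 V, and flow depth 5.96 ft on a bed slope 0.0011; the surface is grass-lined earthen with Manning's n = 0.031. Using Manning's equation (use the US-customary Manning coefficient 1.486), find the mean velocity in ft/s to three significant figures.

3.99 ft/s

A = (b + z·y)·y = (16.92 + 1.8×5.96)×5.96 = 164.8 ft²
P = b + 2y√(1+z²) = 16.92 + 2×5.96×√(1+1.8²) = 41.46 ft
R = A/P = 164.8/41.46 = 3.974 ft
Q = (1.486/n)·A·R^(2/3)·S^(1/2) = (1.486/0.031) × 164.8 × 3.974^(2/3) × 0.0011^(1/2) = 657.3 ft³/s
V = Q/A = 657.3/164.8 = 3.989 ft/s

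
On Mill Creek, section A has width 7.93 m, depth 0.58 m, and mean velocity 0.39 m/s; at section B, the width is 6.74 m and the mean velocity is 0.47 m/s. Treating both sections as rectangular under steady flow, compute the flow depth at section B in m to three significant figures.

0.566 m

Q = A₁V₁ = (7.93×0.58) × 0.39 = 1.794 m³/s
d₂ = Q/(b₂ V₂) = 1.794/(6.74×0.47) = 0.5662 m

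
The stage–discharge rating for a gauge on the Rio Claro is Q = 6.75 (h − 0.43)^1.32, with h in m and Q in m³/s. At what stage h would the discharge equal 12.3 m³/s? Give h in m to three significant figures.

2.01 m

h − h₀ = (Q/C)^(1/b) = (12.3/6.75)^(1/1.32) = 1.576 m
h = 0.43 + 1.576 = 2.006 m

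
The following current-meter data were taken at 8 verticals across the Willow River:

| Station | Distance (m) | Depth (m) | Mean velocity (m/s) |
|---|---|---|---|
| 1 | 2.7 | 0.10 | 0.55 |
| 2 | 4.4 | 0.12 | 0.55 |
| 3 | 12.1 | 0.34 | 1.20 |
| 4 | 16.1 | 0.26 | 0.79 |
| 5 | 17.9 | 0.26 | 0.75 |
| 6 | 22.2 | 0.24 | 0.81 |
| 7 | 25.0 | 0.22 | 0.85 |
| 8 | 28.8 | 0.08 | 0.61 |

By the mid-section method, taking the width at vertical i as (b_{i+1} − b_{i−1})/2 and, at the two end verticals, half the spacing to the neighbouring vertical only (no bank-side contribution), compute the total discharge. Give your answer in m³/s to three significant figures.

w_1 = (4.4 − 2.7)/2 = 0.85 m; q_1 = 0.55 × 0.10 × 0.85 = 0.04675 m³/s
w_2 = (12.1 − 2.7)/2 = 4.7 m; q_2 = 0.55 × 0.12 × 4.7 = 0.3102 m³/s
w_3 = (16.1 − 4.4)/2 = 5.85 m; q_3 = 1.20 × 0.34 × 5.85 = 2.387 m³/s
w_4 = (17.9 − 12.1)/2 = 2.9 m; q_4 = 0.79 × 0.26 × 2.9 = 0.5957 m³/s
w_5 = (22.2 − 16.1)/2 = 3.05 m; q_5 = 0.75 × 0.26 × 3.05 = 0.5948 m³/s
w_6 = (25.0 − 17.9)/2 = 3.55 m; q_6 = 0.81 × 0.24 × 3.55 = 0.6901 m³/s
w_7 = (28.8 − 22.2)/2 = 3.3 m; q_7 = 0.85 × 0.22 × 3.3 = 0.6171 m³/s
w_8 = (28.8 − 25.0)/2 = 1.9 m; q_8 = 0.61 × 0.08 × 1.9 = 0.09272 m³/s
Q = Σ qᵢ = 5.334 m³/s

5.33 m³/s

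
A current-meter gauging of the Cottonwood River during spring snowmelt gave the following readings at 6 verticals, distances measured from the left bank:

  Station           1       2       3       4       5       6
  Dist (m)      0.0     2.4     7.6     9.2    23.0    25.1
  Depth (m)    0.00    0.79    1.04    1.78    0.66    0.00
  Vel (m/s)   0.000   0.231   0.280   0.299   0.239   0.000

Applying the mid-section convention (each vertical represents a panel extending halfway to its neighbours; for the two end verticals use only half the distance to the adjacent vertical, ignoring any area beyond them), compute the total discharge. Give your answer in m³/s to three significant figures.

7.04 m³/s

w_2 = (7.6 − 0.0)/2 = 3.8 m; q_2 = 0.231 × 0.79 × 3.8 = 0.6935 m³/s
w_3 = (9.2 − 2.4)/2 = 3.4 m; q_3 = 0.280 × 1.04 × 3.4 = 0.9901 m³/s
w_4 = (23.0 − 7.6)/2 = 7.7 m; q_4 = 0.299 × 1.78 × 7.7 = 4.098 m³/s
w_5 = (25.1 − 9.2)/2 = 7.95 m; q_5 = 0.239 × 0.66 × 7.95 = 1.254 m³/s
Stations 1, 6 contribute zero (depth or velocity is 0).
Q = Σ qᵢ = 7.036 m³/s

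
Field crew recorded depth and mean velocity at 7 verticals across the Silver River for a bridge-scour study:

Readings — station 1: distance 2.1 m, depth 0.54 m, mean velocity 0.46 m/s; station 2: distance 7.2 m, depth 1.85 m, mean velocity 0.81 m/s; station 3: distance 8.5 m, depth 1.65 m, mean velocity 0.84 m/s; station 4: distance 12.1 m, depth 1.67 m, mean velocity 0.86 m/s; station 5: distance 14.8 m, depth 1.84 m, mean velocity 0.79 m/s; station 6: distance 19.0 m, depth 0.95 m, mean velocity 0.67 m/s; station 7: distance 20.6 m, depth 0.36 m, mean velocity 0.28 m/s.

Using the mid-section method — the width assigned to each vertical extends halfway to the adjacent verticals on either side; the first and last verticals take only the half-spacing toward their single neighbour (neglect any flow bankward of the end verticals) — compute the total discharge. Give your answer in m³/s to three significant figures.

20.3 m³/s

w_1 = (7.2 − 2.1)/2 = 2.55 m; q_1 = 0.46 × 0.54 × 2.55 = 0.6334 m³/s
w_2 = (8.5 − 2.1)/2 = 3.2 m; q_2 = 0.81 × 1.85 × 3.2 = 4.795 m³/s
w_3 = (12.1 − 7.2)/2 = 2.45 m; q_3 = 0.84 × 1.65 × 2.45 = 3.396 m³/s
w_4 = (14.8 − 8.5)/2 = 3.15 m; q_4 = 0.86 × 1.67 × 3.15 = 4.524 m³/s
w_5 = (19.0 − 12.1)/2 = 3.45 m; q_5 = 0.79 × 1.84 × 3.45 = 5.015 m³/s
w_6 = (20.6 − 14.8)/2 = 2.9 m; q_6 = 0.67 × 0.95 × 2.9 = 1.846 m³/s
w_7 = (20.6 − 19.0)/2 = 0.8 m; q_7 = 0.28 × 0.36 × 0.8 = 0.08064 m³/s
Q = Σ qᵢ = 20.29 m³/s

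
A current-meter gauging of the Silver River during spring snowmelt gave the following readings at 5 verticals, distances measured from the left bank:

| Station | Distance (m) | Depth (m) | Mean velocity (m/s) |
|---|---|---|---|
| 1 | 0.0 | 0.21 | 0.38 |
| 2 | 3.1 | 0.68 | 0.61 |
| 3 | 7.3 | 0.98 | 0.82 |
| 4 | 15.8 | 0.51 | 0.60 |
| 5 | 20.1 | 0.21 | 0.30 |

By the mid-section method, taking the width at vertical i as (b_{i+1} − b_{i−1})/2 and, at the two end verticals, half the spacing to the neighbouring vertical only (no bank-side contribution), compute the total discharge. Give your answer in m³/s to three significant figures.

w_1 = (3.1 − 0.0)/2 = 1.55 m; q_1 = 0.38 × 0.21 × 1.55 = 0.1237 m³/s
w_2 = (7.3 − 0.0)/2 = 3.65 m; q_2 = 0.61 × 0.68 × 3.65 = 1.514 m³/s
w_3 = (15.8 − 3.1)/2 = 6.35 m; q_3 = 0.82 × 0.98 × 6.35 = 5.103 m³/s
w_4 = (20.1 − 7.3)/2 = 6.4 m; q_4 = 0.60 × 0.51 × 6.4 = 1.958 m³/s
w_5 = (20.1 − 15.8)/2 = 2.15 m; q_5 = 0.30 × 0.21 × 2.15 = 0.1355 m³/s
Q = Σ qᵢ = 8.834 m³/s

8.83 m³/s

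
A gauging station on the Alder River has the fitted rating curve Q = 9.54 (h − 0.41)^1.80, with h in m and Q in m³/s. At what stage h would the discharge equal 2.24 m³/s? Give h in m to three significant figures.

0.857 m

h − h₀ = (Q/C)^(1/b) = (2.24/9.54)^(1/1.80) = 0.4471 m
h = 0.41 + 0.4471 = 0.8571 m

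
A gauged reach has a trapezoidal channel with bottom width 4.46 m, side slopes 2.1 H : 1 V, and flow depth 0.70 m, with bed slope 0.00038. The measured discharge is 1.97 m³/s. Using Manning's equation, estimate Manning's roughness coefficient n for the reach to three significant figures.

A = (b + z·y)·y = (4.46 + 2.1×0.70)×0.70 = 4.151 m²
P = b + 2y√(1+z²) = 4.46 + 2×0.70×√(1+2.1²) = 7.716 m
R = A/P = 4.151/7.716 = 0.5380 m
n = (1/Q)·A·R^(2/3)·S^(1/2) = (1/1.97) × 4.151 × 0.6614 × 0.01949 = 0.02717

0.0272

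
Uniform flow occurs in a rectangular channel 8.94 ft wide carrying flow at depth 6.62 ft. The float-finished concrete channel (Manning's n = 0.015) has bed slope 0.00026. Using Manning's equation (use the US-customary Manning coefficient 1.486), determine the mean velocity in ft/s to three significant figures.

3.07 ft/s

A = b·y = 8.94 × 6.62 = 59.18 ft²
P = b + 2y = 8.94 + 2×6.62 = 22.18 ft
R = A/P = 59.18/22.18 = 2.668 ft
Q = (1.486/n)·A·R^(2/3)·S^(1/2) = (1.486/0.015) × 59.18 × 2.668^(2/3) × 0.00026^(1/2) = 181.9 ft³/s
V = Q/A = 181.9/59.18 = 3.073 ft/s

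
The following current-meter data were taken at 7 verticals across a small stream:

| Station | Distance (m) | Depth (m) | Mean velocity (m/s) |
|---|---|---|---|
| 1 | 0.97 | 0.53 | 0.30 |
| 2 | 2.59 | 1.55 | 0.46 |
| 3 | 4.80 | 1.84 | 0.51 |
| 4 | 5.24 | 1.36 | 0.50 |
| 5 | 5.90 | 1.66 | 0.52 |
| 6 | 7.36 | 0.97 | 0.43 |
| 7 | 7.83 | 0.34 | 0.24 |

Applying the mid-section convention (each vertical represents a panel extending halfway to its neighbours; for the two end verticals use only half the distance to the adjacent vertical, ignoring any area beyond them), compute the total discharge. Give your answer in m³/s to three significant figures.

w_1 = (2.59 − 0.97)/2 = 0.81 m; q_1 = 0.30 × 0.53 × 0.81 = 0.1288 m³/s
w_2 = (4.80 − 0.97)/2 = 1.915 m; q_2 = 0.46 × 1.55 × 1.915 = 1.365 m³/s
w_3 = (5.24 − 2.59)/2 = 1.325 m; q_3 = 0.51 × 1.84 × 1.325 = 1.243 m³/s
w_4 = (5.90 − 4.80)/2 = 0.55 m; q_4 = 0.50 × 1.36 × 0.55 = 0.3740 m³/s
w_5 = (7.36 − 5.24)/2 = 1.06 m; q_5 = 0.52 × 1.66 × 1.06 = 0.9150 m³/s
w_6 = (7.83 − 5.90)/2 = 0.965 m; q_6 = 0.43 × 0.97 × 0.965 = 0.4025 m³/s
w_7 = (7.83 − 7.36)/2 = 0.235 m; q_7 = 0.24 × 0.34 × 0.235 = 0.01918 m³/s
Q = Σ qᵢ = 4.448 m³/s

4.45 m³/s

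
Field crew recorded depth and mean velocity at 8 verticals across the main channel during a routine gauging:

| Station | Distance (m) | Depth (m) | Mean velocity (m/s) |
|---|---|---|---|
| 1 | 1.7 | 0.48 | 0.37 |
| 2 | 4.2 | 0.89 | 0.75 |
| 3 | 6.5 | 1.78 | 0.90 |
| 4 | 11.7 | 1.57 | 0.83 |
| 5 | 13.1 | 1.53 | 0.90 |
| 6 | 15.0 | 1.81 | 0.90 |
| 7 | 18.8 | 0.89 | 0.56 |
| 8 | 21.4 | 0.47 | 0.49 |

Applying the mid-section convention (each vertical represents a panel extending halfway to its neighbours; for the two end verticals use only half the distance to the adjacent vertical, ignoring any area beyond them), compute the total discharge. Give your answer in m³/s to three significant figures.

w_1 = (4.2 − 1.7)/2 = 1.25 m; q_1 = 0.37 × 0.48 × 1.25 = 0.2220 m³/s
w_2 = (6.5 − 1.7)/2 = 2.4 m; q_2 = 0.75 × 0.89 × 2.4 = 1.602 m³/s
w_3 = (11.7 − 4.2)/2 = 3.75 m; q_3 = 0.90 × 1.78 × 3.75 = 6.008 m³/s
w_4 = (13.1 − 6.5)/2 = 3.3 m; q_4 = 0.83 × 1.57 × 3.3 = 4.300 m³/s
w_5 = (15.0 − 11.7)/2 = 1.65 m; q_5 = 0.90 × 1.53 × 1.65 = 2.272 m³/s
w_6 = (18.8 − 13.1)/2 = 2.85 m; q_6 = 0.90 × 1.81 × 2.85 = 4.643 m³/s
w_7 = (21.4 − 15.0)/2 = 3.2 m; q_7 = 0.56 × 0.89 × 3.2 = 1.595 m³/s
w_8 = (21.4 − 18.8)/2 = 1.3 m; q_8 = 0.49 × 0.47 × 1.3 = 0.2994 m³/s
Q = Σ qᵢ = 20.94 m³/s

20.9 m³/s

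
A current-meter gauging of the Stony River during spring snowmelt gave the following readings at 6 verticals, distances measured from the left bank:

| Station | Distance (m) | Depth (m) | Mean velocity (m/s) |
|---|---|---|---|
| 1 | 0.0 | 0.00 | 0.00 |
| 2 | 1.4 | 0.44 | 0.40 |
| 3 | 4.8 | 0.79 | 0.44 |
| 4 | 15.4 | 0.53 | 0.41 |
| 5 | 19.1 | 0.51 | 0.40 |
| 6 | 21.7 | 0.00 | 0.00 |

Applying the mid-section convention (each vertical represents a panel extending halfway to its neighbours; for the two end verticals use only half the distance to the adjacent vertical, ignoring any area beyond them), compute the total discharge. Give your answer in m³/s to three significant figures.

5.05 m³/s

w_2 = (4.8 − 0.0)/2 = 2.4 m; q_2 = 0.40 × 0.44 × 2.4 = 0.4224 m³/s
w_3 = (15.4 − 1.4)/2 = 7 m; q_3 = 0.44 × 0.79 × 7 = 2.433 m³/s
w_4 = (19.1 − 4.8)/2 = 7.15 m; q_4 = 0.41 × 0.53 × 7.15 = 1.554 m³/s
w_5 = (21.7 − 15.4)/2 = 3.15 m; q_5 = 0.40 × 0.51 × 3.15 = 0.6426 m³/s
Stations 1, 6 contribute zero (depth or velocity is 0).
Q = Σ qᵢ = 5.052 m³/s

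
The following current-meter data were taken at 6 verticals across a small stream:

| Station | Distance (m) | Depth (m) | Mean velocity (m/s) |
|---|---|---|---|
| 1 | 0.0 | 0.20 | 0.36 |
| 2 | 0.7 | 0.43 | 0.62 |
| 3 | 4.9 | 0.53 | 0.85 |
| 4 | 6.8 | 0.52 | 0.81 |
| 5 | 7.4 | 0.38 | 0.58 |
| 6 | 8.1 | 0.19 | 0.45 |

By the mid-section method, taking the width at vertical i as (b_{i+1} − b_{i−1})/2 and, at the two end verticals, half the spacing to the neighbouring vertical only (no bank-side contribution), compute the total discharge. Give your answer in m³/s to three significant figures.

2.75 m³/s

w_1 = (0.7 − 0.0)/2 = 0.35 m; q_1 = 0.36 × 0.20 × 0.35 = 0.02520 m³/s
w_2 = (4.9 − 0.0)/2 = 2.45 m; q_2 = 0.62 × 0.43 × 2.45 = 0.6532 m³/s
w_3 = (6.8 − 0.7)/2 = 3.05 m; q_3 = 0.85 × 0.53 × 3.05 = 1.374 m³/s
w_4 = (7.4 − 4.9)/2 = 1.25 m; q_4 = 0.81 × 0.52 × 1.25 = 0.5265 m³/s
w_5 = (8.1 − 6.8)/2 = 0.65 m; q_5 = 0.58 × 0.38 × 0.65 = 0.1433 m³/s
w_6 = (8.1 − 7.4)/2 = 0.35 m; q_6 = 0.45 × 0.19 × 0.35 = 0.02993 m³/s
Q = Σ qᵢ = 2.752 m³/s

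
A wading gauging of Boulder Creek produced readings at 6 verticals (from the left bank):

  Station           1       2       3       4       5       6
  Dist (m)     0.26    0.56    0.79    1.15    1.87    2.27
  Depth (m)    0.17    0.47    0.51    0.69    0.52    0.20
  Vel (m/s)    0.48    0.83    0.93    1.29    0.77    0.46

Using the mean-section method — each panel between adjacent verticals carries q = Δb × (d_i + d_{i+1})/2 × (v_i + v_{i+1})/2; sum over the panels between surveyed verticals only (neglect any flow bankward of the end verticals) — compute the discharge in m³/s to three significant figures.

Panel 1-2: Δb = 0.3 m, d̄ = (0.17+0.47)/2 = 0.32, v̄ = (0.48+0.83)/2 = 0.655 → q = 0.3×0.32×0.655 = 0.06288 m³/s
Panel 2-3: Δb = 0.23 m, d̄ = (0.47+0.51)/2 = 0.49, v̄ = (0.83+0.93)/2 = 0.88 → q = 0.23×0.49×0.88 = 0.09918 m³/s
Panel 3-4: Δb = 0.36 m, d̄ = (0.51+0.69)/2 = 0.6, v̄ = (0.93+1.29)/2 = 1.11 → q = 0.36×0.6×1.11 = 0.2398 m³/s
Panel 4-5: Δb = 0.72 m, d̄ = (0.69+0.52)/2 = 0.605, v̄ = (1.29+0.77)/2 = 1.03 → q = 0.72×0.605×1.03 = 0.4487 m³/s
Panel 5-6: Δb = 0.4 m, d̄ = (0.52+0.20)/2 = 0.36, v̄ = (0.77+0.46)/2 = 0.615 → q = 0.4×0.36×0.615 = 0.08856 m³/s
Q = Σ q = 0.9390 m³/s

0.939 m³/s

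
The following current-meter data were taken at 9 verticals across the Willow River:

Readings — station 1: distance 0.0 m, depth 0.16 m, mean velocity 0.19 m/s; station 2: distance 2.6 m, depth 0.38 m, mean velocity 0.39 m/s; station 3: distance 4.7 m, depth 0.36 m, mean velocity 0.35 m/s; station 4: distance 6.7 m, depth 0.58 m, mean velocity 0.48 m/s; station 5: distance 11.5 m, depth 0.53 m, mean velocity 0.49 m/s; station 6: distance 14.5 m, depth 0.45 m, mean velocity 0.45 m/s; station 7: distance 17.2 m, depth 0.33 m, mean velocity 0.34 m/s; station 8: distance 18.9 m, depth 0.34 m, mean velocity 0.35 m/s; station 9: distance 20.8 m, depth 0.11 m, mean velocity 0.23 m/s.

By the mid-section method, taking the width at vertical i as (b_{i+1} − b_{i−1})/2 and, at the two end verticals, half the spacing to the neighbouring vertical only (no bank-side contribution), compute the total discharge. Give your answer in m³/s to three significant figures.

3.67 m³/s

w_1 = (2.6 − 0.0)/2 = 1.3 m; q_1 = 0.19 × 0.16 × 1.3 = 0.03952 m³/s
w_2 = (4.7 − 0.0)/2 = 2.35 m; q_2 = 0.39 × 0.38 × 2.35 = 0.3483 m³/s
w_3 = (6.7 − 2.6)/2 = 2.05 m; q_3 = 0.35 × 0.36 × 2.05 = 0.2583 m³/s
w_4 = (11.5 − 4.7)/2 = 3.4 m; q_4 = 0.48 × 0.58 × 3.4 = 0.9466 m³/s
w_5 = (14.5 − 6.7)/2 = 3.9 m; q_5 = 0.49 × 0.53 × 3.9 = 1.013 m³/s
w_6 = (17.2 − 11.5)/2 = 2.85 m; q_6 = 0.45 × 0.45 × 2.85 = 0.5771 m³/s
w_7 = (18.9 − 14.5)/2 = 2.2 m; q_7 = 0.34 × 0.33 × 2.2 = 0.2468 m³/s
w_8 = (20.8 − 17.2)/2 = 1.8 m; q_8 = 0.35 × 0.34 × 1.8 = 0.2142 m³/s
w_9 = (20.8 − 18.9)/2 = 0.95 m; q_9 = 0.23 × 0.11 × 0.95 = 0.02404 m³/s
Q = Σ qᵢ = 3.668 m³/s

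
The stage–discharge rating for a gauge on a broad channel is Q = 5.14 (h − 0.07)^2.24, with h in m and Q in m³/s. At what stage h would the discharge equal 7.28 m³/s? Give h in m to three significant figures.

1.24 m

h − h₀ = (Q/C)^(1/b) = (7.28/5.14)^(1/2.24) = 1.168 m
h = 0.07 + 1.168 = 1.238 m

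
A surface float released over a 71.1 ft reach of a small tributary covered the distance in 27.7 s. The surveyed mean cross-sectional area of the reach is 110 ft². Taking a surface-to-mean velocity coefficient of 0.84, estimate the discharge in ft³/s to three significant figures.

v_surface = L / t̄ = 71.1 / 27.7 = 2.567 ft/s
v_mean = 0.84 × 2.567 = 2.156 ft/s
Q = A × v_mean = 110 × 2.156 = 237.2 ft³/s

237 ft³/s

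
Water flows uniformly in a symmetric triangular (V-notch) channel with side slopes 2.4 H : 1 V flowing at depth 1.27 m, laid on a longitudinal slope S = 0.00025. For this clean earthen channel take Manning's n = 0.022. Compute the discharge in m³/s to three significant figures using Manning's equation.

A = z·y² = 2.4×1.27² = 3.871 m²
P = 2y√(1+z²) = 2×1.27×√(1+2.4²) = 6.604 m
R = A/P = 3.871/6.604 = 0.5862 m
Q = (1/n)·A·R^(2/3)·S^(1/2) = (1/0.022) × 3.871 × 0.5862^(2/3) × 0.00025^(1/2) = 1.949 m³/s

1.95 m³/s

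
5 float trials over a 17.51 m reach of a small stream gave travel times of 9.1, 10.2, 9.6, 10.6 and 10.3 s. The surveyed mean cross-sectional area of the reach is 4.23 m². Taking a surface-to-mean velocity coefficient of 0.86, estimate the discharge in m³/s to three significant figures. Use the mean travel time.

t̄ = (9.1 + 10.2 + 9.6 + 10.6 + 10.3) / 5 = 9.96 s
v_surface = L / t̄ = 17.51 / 9.96 = 1.758 m/s
v_mean = 0.86 × 1.758 = 1.512 m/s
Q = A × v_mean = 4.23 × 1.512 = 6.395 m³/s

6.40 m³/s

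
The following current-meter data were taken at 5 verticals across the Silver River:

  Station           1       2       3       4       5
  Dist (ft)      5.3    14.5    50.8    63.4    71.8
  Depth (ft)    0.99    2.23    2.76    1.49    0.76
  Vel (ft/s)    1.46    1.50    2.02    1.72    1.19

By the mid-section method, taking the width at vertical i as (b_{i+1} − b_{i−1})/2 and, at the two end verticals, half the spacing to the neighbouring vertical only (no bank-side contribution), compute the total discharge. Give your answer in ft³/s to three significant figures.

w_1 = (14.5 − 5.3)/2 = 4.6 ft; q_1 = 1.46 × 0.99 × 4.6 = 6.649 ft³/s
w_2 = (50.8 − 5.3)/2 = 22.75 ft; q_2 = 1.50 × 2.23 × 22.75 = 76.10 ft³/s
w_3 = (63.4 − 14.5)/2 = 24.45 ft; q_3 = 2.02 × 2.76 × 24.45 = 136.3 ft³/s
w_4 = (71.8 − 50.8)/2 = 10.5 ft; q_4 = 1.72 × 1.49 × 10.5 = 26.91 ft³/s
w_5 = (71.8 − 63.4)/2 = 4.2 ft; q_5 = 1.19 × 0.76 × 4.2 = 3.798 ft³/s
Q = Σ qᵢ = 249.8 ft³/s

250 ft³/s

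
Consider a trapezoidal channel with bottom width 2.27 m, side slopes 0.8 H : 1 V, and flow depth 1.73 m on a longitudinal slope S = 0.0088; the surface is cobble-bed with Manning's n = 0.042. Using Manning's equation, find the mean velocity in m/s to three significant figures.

A = (b + z·y)·y = (2.27 + 0.8×1.73)×1.73 = 6.321 m²
P = b + 2y√(1+z²) = 2.27 + 2×1.73×√(1+0.8²) = 6.701 m
R = A/P = 6.321/6.701 = 0.9434 m
Q = (1/n)·A·R^(2/3)·S^(1/2) = (1/0.042) × 6.321 × 0.9434^(2/3) × 0.0088^(1/2) = 13.58 m³/s
V = Q/A = 13.58/6.321 = 2.148 m/s

2.15 m/s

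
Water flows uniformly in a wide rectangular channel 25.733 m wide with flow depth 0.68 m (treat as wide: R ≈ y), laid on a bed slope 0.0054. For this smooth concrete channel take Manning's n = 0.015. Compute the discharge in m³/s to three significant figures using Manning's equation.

66.3 m³/s

A = b·y = 25.733 × 0.68 = 17.50 m²
Wide channel: R ≈ y = 0.68 m
Q = (1/n)·A·R^(2/3)·S^(1/2) = (1/0.015) × 17.50 × 0.6800^(2/3) × 0.0054^(1/2) = 66.29 m³/s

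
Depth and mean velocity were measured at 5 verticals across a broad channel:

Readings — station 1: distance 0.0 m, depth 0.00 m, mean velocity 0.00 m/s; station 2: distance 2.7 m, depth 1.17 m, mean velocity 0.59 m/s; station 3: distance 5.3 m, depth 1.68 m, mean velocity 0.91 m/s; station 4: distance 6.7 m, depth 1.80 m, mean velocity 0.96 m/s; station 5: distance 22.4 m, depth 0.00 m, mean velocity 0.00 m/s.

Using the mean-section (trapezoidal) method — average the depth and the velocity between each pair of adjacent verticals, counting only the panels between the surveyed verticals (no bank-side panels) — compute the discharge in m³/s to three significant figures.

12.3 m³/s

Panel 1-2: Δb = 2.7 m, d̄ = (0.00+1.17)/2 = 0.585, v̄ = (0.00+0.59)/2 = 0.295 → q = 2.7×0.585×0.295 = 0.4660 m³/s
Panel 2-3: Δb = 2.6 m, d̄ = (1.17+1.68)/2 = 1.425, v̄ = (0.59+0.91)/2 = 0.75 → q = 2.6×1.425×0.75 = 2.779 m³/s
Panel 3-4: Δb = 1.4 m, d̄ = (1.68+1.80)/2 = 1.74, v̄ = (0.91+0.96)/2 = 0.935 → q = 1.4×1.74×0.935 = 2.278 m³/s
Panel 4-5: Δb = 15.7 m, d̄ = (1.80+0.00)/2 = 0.9, v̄ = (0.96+0.00)/2 = 0.48 → q = 15.7×0.9×0.48 = 6.782 m³/s
Q = Σ q = 12.30 m³/s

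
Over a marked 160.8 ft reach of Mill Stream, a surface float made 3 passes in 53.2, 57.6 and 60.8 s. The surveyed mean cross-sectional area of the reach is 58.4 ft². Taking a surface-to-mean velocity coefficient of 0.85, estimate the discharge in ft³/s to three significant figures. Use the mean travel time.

t̄ = (53.2 + 57.6 + 60.8) / 3 = 57.2 s
v_surface = L / t̄ = 160.8 / 57.2 = 2.811 ft/s
v_mean = 0.85 × 2.811 = 2.390 ft/s
Q = A × v_mean = 58.4 × 2.390 = 139.5 ft³/s

140 ft³/s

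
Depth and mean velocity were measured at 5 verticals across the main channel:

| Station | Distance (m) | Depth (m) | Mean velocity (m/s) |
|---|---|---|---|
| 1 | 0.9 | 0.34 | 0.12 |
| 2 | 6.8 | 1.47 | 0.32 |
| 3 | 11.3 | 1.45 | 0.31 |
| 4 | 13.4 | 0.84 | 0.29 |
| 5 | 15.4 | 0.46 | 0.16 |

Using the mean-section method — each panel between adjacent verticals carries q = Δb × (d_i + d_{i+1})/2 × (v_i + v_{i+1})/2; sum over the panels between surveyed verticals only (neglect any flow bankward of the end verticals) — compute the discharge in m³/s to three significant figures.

Panel 1-2: Δb = 5.9 m, d̄ = (0.34+1.47)/2 = 0.905, v̄ = (0.12+0.32)/2 = 0.22 → q = 5.9×0.905×0.22 = 1.175 m³/s
Panel 2-3: Δb = 4.5 m, d̄ = (1.47+1.45)/2 = 1.46, v̄ = (0.32+0.31)/2 = 0.315 → q = 4.5×1.46×0.315 = 2.070 m³/s
Panel 3-4: Δb = 2.1 m, d̄ = (1.45+0.84)/2 = 1.145, v̄ = (0.31+0.29)/2 = 0.3 → q = 2.1×1.145×0.3 = 0.7214 m³/s
Panel 4-5: Δb = 2 m, d̄ = (0.84+0.46)/2 = 0.65, v̄ = (0.29+0.16)/2 = 0.225 → q = 2×0.65×0.225 = 0.2925 m³/s
Q = Σ q = 4.258 m³/s

4.26 m³/s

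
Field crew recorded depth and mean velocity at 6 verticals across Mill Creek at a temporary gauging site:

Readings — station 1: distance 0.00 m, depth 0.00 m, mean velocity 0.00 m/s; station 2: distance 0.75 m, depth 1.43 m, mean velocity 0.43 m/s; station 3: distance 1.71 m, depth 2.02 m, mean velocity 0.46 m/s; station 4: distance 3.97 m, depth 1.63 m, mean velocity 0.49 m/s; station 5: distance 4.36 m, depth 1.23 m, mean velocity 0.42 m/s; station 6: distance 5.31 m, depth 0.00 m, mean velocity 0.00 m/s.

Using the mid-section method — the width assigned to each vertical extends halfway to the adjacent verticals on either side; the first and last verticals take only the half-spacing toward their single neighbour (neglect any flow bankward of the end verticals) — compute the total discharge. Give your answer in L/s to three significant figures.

w_2 = (1.71 − 0.00)/2 = 0.855 m; q_2 = 0.43 × 1.43 × 0.855 = 0.5257 m³/s
w_3 = (3.97 − 0.75)/2 = 1.61 m; q_3 = 0.46 × 2.02 × 1.61 = 1.496 m³/s
w_4 = (4.36 − 1.71)/2 = 1.325 m; q_4 = 0.49 × 1.63 × 1.325 = 1.058 m³/s
w_5 = (5.31 − 3.97)/2 = 0.67 m; q_5 = 0.42 × 1.23 × 0.67 = 0.3461 m³/s
Stations 1, 6 contribute zero (depth or velocity is 0).
Q = Σ qᵢ = 3.426 m³/s
= 3.426 × 1000 = 3426 L/s

3430 L/s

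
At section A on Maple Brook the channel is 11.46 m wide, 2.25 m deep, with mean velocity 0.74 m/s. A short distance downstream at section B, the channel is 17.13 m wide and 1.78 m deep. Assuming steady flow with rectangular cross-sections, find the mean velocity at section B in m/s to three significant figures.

0.626 m/s

Q = A₁V₁ = (11.46×2.25) × 0.74 = 19.08 m³/s
A₂ = 17.13 × 1.78 = 30.49 m²
V₂ = Q/A₂ = 19.08/30.49 = 0.6258 m/s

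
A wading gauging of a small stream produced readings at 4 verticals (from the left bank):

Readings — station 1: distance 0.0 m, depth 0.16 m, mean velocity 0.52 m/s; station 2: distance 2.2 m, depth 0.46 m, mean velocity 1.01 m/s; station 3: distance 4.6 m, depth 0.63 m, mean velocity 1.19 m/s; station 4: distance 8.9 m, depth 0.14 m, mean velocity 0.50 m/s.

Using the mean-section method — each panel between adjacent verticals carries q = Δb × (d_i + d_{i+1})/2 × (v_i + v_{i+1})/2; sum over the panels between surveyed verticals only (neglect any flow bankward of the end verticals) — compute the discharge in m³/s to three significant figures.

Panel 1-2: Δb = 2.2 m, d̄ = (0.16+0.46)/2 = 0.31, v̄ = (0.52+1.01)/2 = 0.765 → q = 2.2×0.31×0.765 = 0.5217 m³/s
Panel 2-3: Δb = 2.4 m, d̄ = (0.46+0.63)/2 = 0.545, v̄ = (1.01+1.19)/2 = 1.1 → q = 2.4×0.545×1.1 = 1.439 m³/s
Panel 3-4: Δb = 4.3 m, d̄ = (0.63+0.14)/2 = 0.385, v̄ = (1.19+0.50)/2 = 0.845 → q = 4.3×0.385×0.845 = 1.399 m³/s
Q = Σ q = 3.359 m³/s

3.36 m³/s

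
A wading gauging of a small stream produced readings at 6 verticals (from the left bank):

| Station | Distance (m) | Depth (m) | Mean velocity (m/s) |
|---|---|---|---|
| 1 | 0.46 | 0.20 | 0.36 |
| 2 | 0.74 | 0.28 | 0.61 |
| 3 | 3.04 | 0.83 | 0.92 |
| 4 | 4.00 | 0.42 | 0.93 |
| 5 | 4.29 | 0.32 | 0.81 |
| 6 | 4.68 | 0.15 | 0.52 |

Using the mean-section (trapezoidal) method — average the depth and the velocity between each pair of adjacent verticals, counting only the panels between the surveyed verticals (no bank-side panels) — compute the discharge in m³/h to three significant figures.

6190 m³/h

Panel 1-2: Δb = 0.28 m, d̄ = (0.20+0.28)/2 = 0.24, v̄ = (0.36+0.61)/2 = 0.485 → q = 0.28×0.24×0.485 = 0.03259 m³/s
Panel 2-3: Δb = 2.3 m, d̄ = (0.28+0.83)/2 = 0.555, v̄ = (0.61+0.92)/2 = 0.765 → q = 2.3×0.555×0.765 = 0.9765 m³/s
Panel 3-4: Δb = 0.96 m, d̄ = (0.83+0.42)/2 = 0.625, v̄ = (0.92+0.93)/2 = 0.925 → q = 0.96×0.625×0.925 = 0.5550 m³/s
Panel 4-5: Δb = 0.29 m, d̄ = (0.42+0.32)/2 = 0.37, v̄ = (0.93+0.81)/2 = 0.87 → q = 0.29×0.37×0.87 = 0.09335 m³/s
Panel 5-6: Δb = 0.39 m, d̄ = (0.32+0.15)/2 = 0.235, v̄ = (0.81+0.52)/2 = 0.665 → q = 0.39×0.235×0.665 = 0.06095 m³/s
Q = Σ q = 1.718 m³/s
= 1.718 × 3600 = 6186 m³/h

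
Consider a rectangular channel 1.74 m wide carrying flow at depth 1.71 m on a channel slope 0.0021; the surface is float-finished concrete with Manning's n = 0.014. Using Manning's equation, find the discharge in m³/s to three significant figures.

6.75 m³/s

A = b·y = 1.74 × 1.71 = 2.975 m²
P = b + 2y = 1.74 + 2×1.71 = 5.160 m
R = A/P = 2.975/5.160 = 0.5766 m
Q = (1/n)·A·R^(2/3)·S^(1/2) = (1/0.014) × 2.975 × 0.5766^(2/3) × 0.0021^(1/2) = 6.747 m³/s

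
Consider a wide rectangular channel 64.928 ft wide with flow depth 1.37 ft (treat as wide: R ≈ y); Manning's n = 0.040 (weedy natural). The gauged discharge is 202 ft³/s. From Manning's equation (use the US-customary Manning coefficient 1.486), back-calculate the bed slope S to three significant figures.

0.00246

A = b·y = 64.928 × 1.37 = 88.95 ft²
Wide channel: R ≈ y = 1.37 ft
S = (Q·n / (1.486·A·R^(2/3)))² = (202×0.040 / (1.486×88.95×1.234))² = 0.002456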